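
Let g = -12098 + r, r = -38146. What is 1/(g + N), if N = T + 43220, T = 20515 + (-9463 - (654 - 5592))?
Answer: 1/8966 ≈ 0.00011153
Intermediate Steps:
g = -50244 (g = -12098 - 38146 = -50244)
T = 15990 (T = 20515 + (-9463 - 1*(-4938)) = 20515 + (-9463 + 4938) = 20515 - 4525 = 15990)
N = 59210 (N = 15990 + 43220 = 59210)
1/(g + N) = 1/(-50244 + 59210) = 1/8966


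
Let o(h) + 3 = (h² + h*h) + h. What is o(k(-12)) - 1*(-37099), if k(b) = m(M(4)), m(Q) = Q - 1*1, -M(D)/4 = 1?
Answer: 37141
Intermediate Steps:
M(D) = -4 (M(D) = -4*1 = -4)
m(Q) = -1 + Q (m(Q) = Q - 1 = -1 + Q)
k(b) = -5 (k(b) = -1 - 4 = -5)
o(h) = -3 + h + 2*h² (o(h) = -3 + ((h² + h*h) + h) = -3 + ((h² + h²) + h) = -3 + (2*h² + h) = -3 + (h + 2*h²) = -3 + h + 2*h²)
o(k(-12)) - 1*(-37099) = (-3 - 5 + 2*(-5)²) - 1*(-37099) = (-3 - 5 + 2*25) + 37099 = (-3 - 5 + 50) + 37099 = 42 + 37099 = 37141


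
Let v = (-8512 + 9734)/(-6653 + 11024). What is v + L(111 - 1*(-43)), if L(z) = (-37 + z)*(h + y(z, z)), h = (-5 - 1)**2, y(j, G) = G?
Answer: 2067416/93 ≈ 22230.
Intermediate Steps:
h = 36 (h = (-6)**2 = 36)
L(z) = (-37 + z)*(36 + z)
v = 26/93 (v = 1222/4371 = 1222*(1/4371) = 26/93 ≈ 0.27957)
v + L(111 - 1*(-43)) = 26/93 + (-1332 + (111 - 1*(-43))**2 - (111 - 1*(-43))) = 26/93 + (-1332 + (111 + 43)**2 - (111 + 43)) = 26/93 + (-1332 + 154**2 - 1*154) = 26/93 + (-1332 + 23716 - 154) = 26/93 + 22230 = 2067416/93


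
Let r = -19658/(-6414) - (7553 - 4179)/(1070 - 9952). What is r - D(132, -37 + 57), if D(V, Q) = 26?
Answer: -321238664/14242287 ≈ -22.555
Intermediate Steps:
r = 49060798/14242287 (r = -19658*(-1/6414) - 3374/(-8882) = 9829/3207 - 3374*(-1)/8882 = 9829/3207 - 1*(-1687/4441) = 9829/3207 + 1687/4441 = 49060798/14242287 ≈ 3.4447)
r - D(132, -37 + 57) = 49060798/14242287 - 1*26 = 49060798/14242287 - 26 = -321238664/14242287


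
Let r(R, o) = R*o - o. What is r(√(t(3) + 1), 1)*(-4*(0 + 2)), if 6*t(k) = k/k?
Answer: 8 - 4*√42/3 ≈ -0.64099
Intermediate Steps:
t(k) = ⅙ (t(k) = (k/k)/6 = (⅙)*1 = ⅙)
r(R, o) = -o + R*o
r(√(t(3) + 1), 1)*(-4*(0 + 2)) = (1*(-1 + √(⅙ + 1)))*(-4*(0 + 2)) = (1*(-1 + √(7/6)))*(-4*2) = (1*(-1 + √42/6))*(-8) = (-1 + √42/6)*(-8) = 8 - 4*√42/3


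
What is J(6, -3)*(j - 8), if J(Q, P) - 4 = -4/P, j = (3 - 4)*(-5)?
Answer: -16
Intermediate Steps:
j = 5 (j = -1*(-5) = 5)
J(Q, P) = 4 - 4/P
J(6, -3)*(j - 8) = (4 - 4/(-3))*(5 - 8) = (4 - 4*(-⅓))*(-3) = (4 + 4/3)*(-3) = (16/3)*(-3) = -16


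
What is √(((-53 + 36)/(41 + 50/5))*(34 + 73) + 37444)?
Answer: 335*√3/3 ≈ 193.41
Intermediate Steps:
√(((-53 + 36)/(41 + 50/5))*(34 + 73) + 37444) = √(-17/(41 + 50*(⅕))*107 + 37444) = √(-17/(41 + 10)*107 + 37444) = √(-17/51*107 + 37444) = √(-17*1/51*107 + 37444) = √(-⅓*107 + 37444) = √(-107/3 + 37444) = √(112225/3) = 335*√3/3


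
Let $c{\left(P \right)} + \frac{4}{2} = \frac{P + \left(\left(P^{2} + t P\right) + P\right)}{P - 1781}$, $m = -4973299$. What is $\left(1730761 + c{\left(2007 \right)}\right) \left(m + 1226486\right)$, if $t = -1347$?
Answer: $- \frac{735274897852292}{113} \approx -6.5069 \cdot 10^{12}$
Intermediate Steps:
$c{\left(P \right)} = -2 + \frac{P^{2} - 1345 P}{-1781 + P}$ ($c{\left(P \right)} = -2 + \frac{P + \left(\left(P^{2} - 1347 P\right) + P\right)}{P - 1781} = -2 + \frac{P + \left(P^{2} - 1346 P\right)}{-1781 + P} = -2 + \frac{P^{2} - 1345 P}{-1781 + P}$)
$\left(1730761 + c{\left(2007 \right)}\right) \left(m + 1226486\right) = \left(1730761 + \frac{3562 + 2007^{2} - 2703429}{-1781 + 2007}\right) \left(-4973299 + 1226486\right) = \left(1730761 + \frac{3562 + 4028049 - 2703429}{226}\right) \left(-3746813\right) = \left(1730761 + \frac{1}{226} \cdot 1328182\right) \left(-3746813\right) = \left(1730761 + \frac{664091}{113}\right) \left(-3746813\right) = \frac{196240084}{113} \left(-3746813\right) = - \frac{735274897852292}{113}$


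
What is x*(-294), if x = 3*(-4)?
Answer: 3528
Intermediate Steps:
x = -12
x*(-294) = -12*(-294) = 3528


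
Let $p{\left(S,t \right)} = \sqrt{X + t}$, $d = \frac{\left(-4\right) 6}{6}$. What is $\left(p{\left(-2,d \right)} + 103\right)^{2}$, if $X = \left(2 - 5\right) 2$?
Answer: $\left(103 + i \sqrt{10}\right)^{2} \approx 10599.0 + 651.43 i$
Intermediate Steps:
$X = -6$ ($X = \left(2 - 5\right) 2 = \left(-3\right) 2 = -6$)
$d = -4$ ($d = \left(-24\right) \frac{1}{6} = -4$)
$p{\left(S,t \right)} = \sqrt{-6 + t}$
$\left(p{\left(-2,d \right)} + 103\right)^{2} = \left(\sqrt{-6 - 4} + 103\right)^{2} = \left(\sqrt{-10} + 103\right)^{2} = \left(i \sqrt{10} + 103\right)^{2} = \left(103 + i \sqrt{10}\right)^{2}$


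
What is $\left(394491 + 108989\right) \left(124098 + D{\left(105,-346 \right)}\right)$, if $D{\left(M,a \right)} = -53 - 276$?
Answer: $62315216120$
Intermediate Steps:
$D{\left(M,a \right)} = -329$ ($D{\left(M,a \right)} = -53 - 276 = -329$)
$\left(394491 + 108989\right) \left(124098 + D{\left(105,-346 \right)}\right) = \left(394491 + 108989\right) \left(124098 - 329\right) = 503480 \cdot 123769 = 62315216120$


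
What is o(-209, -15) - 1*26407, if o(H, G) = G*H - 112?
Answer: -23384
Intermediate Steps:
o(H, G) = -112 + G*H
o(-209, -15) - 1*26407 = (-112 - 15*(-209)) - 1*26407 = (-112 + 3135) - 26407 = 3023 - 26407 = -23384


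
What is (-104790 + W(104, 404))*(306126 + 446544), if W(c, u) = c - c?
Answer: -78872289300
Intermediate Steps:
W(c, u) = 0
(-104790 + W(104, 404))*(306126 + 446544) = (-104790 + 0)*(306126 + 446544) = -104790*752670 = -78872289300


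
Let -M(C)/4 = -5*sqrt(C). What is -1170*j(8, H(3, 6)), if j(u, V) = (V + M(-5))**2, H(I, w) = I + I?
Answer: 2297880 - 280800*I*sqrt(5) ≈ 2.2979e+6 - 6.2789e+5*I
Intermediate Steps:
H(I, w) = 2*I
M(C) = 20*sqrt(C) (M(C) = -(-20)*sqrt(C) = 20*sqrt(C))
j(u, V) = (V + 20*I*sqrt(5))**2 (j(u, V) = (V + 20*sqrt(-5))**2 = (V + 20*(I*sqrt(5)))**2 = (V + 20*I*sqrt(5))**2)
-1170*j(8, H(3, 6)) = -1170*(2*3 + 20*I*sqrt(5))**2 = -1170*(6 + 20*I*sqrt(5))**2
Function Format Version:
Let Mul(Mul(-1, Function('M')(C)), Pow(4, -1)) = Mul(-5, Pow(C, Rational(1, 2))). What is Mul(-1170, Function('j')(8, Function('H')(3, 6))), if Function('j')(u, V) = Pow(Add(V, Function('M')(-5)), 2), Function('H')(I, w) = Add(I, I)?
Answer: Add(2297880, Mul(-280800, I, Pow(5, Rational(1, 2)))) ≈ Add(2.2979e+6, Mul(-6.2789e+5, I))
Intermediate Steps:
Function('H')(I, w) = Mul(2, I)
Function('M')(C) = Mul(20, Pow(C, Rational(1, 2))) (Function('M')(C) = Mul(-4, Mul(-5, Pow(C, Rational(1, 2)))) = Mul(20, Pow(C, Rational(1, 2))))
Function('j')(u, V) = Pow(Add(V, Mul(20, I, Pow(5, Rational(1, 2)))), 2) (Function('j')(u, V) = Pow(Add(V, Mul(20, Pow(-5, Rational(1, 2)))), 2) = Pow(Add(V, Mul(20, Mul(I, Pow(5, Rational(1, 2))))), 2) = Pow(Add(V, Mul(20, I, Pow(5, Rational(1, 2)))), 2))
Mul(-1170, Function('j')(8, Function('H')(3, 6))) = Mul(-1170, Pow(Add(Mul(2, 3), Mul(20, I, Pow(5, Rational(1, 2)))), 2)) = Mul(-1170, Pow(Add(6, Mul(20, I, Pow(5, Rational(1, 2)))), 2))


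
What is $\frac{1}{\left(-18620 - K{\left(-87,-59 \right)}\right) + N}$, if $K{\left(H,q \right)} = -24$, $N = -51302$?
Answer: $- \frac{1}{69898} \approx -1.4307 \cdot 10^{-5}$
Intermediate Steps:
$\frac{1}{\left(-18620 - K{\left(-87,-59 \right)}\right) + N} = \frac{1}{\left(-18620 - -24\right) - 51302} = \frac{1}{\left(-18620 + 24\right) - 51302} = \frac{1}{-18596 - 51302} = \frac{1}{-69898} = - \frac{1}{69898}$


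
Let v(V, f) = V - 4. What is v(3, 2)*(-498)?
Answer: 498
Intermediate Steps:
v(V, f) = -4 + V
v(3, 2)*(-498) = (-4 + 3)*(-498) = -1*(-498) = 498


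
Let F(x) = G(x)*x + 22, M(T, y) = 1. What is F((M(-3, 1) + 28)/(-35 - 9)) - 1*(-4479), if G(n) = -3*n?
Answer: 8711413/1936 ≈ 4499.7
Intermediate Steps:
F(x) = 22 - 3*x² (F(x) = (-3*x)*x + 22 = -3*x² + 22 = 22 - 3*x²)
F((M(-3, 1) + 28)/(-35 - 9)) - 1*(-4479) = (22 - 3*(1 + 28)²/(-35 - 9)²) - 1*(-4479) = (22 - 3*(29/(-44))²) + 4479 = (22 - 3*(29*(-1/44))²) + 4479 = (22 - 3*(-29/44)²) + 4479 = (22 - 3*841/1936) + 4479 = (22 - 2523/1936) + 4479 = 40069/1936 + 4479 = 8711413/1936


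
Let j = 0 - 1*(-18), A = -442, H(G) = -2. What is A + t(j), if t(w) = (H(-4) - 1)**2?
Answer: -433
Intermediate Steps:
j = 18 (j = 0 + 18 = 18)
t(w) = 9 (t(w) = (-2 - 1)**2 = (-3)**2 = 9)
A + t(j) = -442 + 9 = -433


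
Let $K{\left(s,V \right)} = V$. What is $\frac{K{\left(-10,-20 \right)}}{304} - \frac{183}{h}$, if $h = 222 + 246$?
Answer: $- \frac{677}{1482} \approx -0.45682$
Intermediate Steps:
$h = 468$
$\frac{K{\left(-10,-20 \right)}}{304} - \frac{183}{h} = - \frac{20}{304} - \frac{183}{468} = \left(-20\right) \frac{1}{304} - \frac{61}{156} = - \frac{5}{76} - \frac{61}{156} = - \frac{677}{1482}$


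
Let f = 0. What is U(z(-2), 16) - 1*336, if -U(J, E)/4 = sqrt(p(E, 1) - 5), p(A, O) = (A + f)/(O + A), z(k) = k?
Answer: -336 - 4*I*sqrt(1173)/17 ≈ -336.0 - 8.0586*I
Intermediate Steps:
p(A, O) = A/(A + O) (p(A, O) = (A + 0)/(O + A) = A/(A + O))
U(J, E) = -4*sqrt(-5 + E/(1 + E)) (U(J, E) = -4*sqrt(E/(E + 1) - 5) = -4*sqrt(E/(1 + E) - 5) = -4*sqrt(-5 + E/(1 + E)))
U(z(-2), 16) - 1*336 = -4*I*sqrt(5 + 4*16)/sqrt(1 + 16) - 1*336 = -4*I*sqrt(17)*sqrt(5 + 64)/17 - 336 = -4*I*sqrt(1173)/17 - 336 = -336 - 4*I*sqrt(1173)/17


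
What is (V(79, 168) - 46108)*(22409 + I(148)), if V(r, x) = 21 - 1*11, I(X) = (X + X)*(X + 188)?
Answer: -5617732770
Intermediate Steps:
I(X) = 2*X*(188 + X) (I(X) = (2*X)*(188 + X) = 2*X*(188 + X))
V(r, x) = 10 (V(r, x) = 21 - 11 = 10)
(V(79, 168) - 46108)*(22409 + I(148)) = (10 - 46108)*(22409 + 2*148*(188 + 148)) = -46098*(22409 + 2*148*336) = -46098*(22409 + 99456) = -46098*121865 = -5617732770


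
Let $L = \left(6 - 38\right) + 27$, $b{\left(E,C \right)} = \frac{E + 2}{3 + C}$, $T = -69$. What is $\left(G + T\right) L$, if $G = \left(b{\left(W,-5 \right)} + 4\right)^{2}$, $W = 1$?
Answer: $\frac{1255}{4} \approx 313.75$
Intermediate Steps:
$b{\left(E,C \right)} = \frac{2 + E}{3 + C}$
$G = \frac{25}{4}$ ($G = \left(\frac{2 + 1}{3 - 5} + 4\right)^{2} = \left(\frac{1}{-2} \cdot 3 + 4\right)^{2} = \left(\left(- \frac{1}{2}\right) 3 + 4\right)^{2} = \left(- \frac{3}{2} + 4\right)^{2} = \left(\frac{5}{2}\right)^{2} = \frac{25}{4} \approx 6.25$)
$L = -5$ ($L = -32 + 27 = -5$)
$\left(G + T\right) L = \left(\frac{25}{4} - 69\right) \left(-5\right) = \left(- \frac{251}{4}\right) \left(-5\right) = \frac{1255}{4}$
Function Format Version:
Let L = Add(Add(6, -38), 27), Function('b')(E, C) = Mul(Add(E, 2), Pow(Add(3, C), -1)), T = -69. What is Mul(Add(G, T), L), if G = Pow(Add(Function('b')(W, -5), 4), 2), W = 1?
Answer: Rational(1255, 4) ≈ 313.75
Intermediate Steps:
Function('b')(E, C) = Mul(Pow(Add(3, C), -1), Add(2, E)) (Function('b')(E, C) = Mul(Add(2, E), Pow(Add(3, C), -1)) = Mul(Pow(Add(3, C), -1), Add(2, E)))
G = Rational(25, 4) (G = Pow(Add(Mul(Pow(Add(3, -5), -1), Add(2, 1)), 4), 2) = Pow(Add(Mul(Pow(-2, -1), 3), 4), 2) = Pow(Add(Mul(Rational(-1, 2), 3), 4), 2) = Pow(Add(Rational(-3, 2), 4), 2) = Pow(Rational(5, 2), 2) = Rational(25, 4) ≈ 6.2500)
L = -5 (L = Add(-32, 27) = -5)
Mul(Add(G, T), L) = Mul(Add(Rational(25, 4), -69), -5) = Mul(Rational(-251, 4), -5) = Rational(1255, 4)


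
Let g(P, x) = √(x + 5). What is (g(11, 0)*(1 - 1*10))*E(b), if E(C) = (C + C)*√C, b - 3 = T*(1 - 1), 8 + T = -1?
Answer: -54*√15 ≈ -209.14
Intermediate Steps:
T = -9 (T = -8 - 1 = -9)
g(P, x) = √(5 + x)
b = 3 (b = 3 - 9*(1 - 1) = 3 - 9*0 = 3 + 0 = 3)
E(C) = 2*C^(3/2) (E(C) = (2*C)*√C = 2*C^(3/2))
(g(11, 0)*(1 - 1*10))*E(b) = (√(5 + 0)*(1 - 1*10))*(2*3^(3/2)) = (√5*(1 - 10))*(2*(3*√3)) = (√5*(-9))*(6*√3) = (-9*√5)*(6*√3) = -54*√15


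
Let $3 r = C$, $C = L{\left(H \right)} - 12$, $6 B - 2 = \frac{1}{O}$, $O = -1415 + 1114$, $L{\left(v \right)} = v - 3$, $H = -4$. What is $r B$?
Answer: $- \frac{11419}{5418} \approx -2.1076$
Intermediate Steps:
$L{\left(v \right)} = -3 + v$ ($L{\left(v \right)} = v - 3 = -3 + v$)
$O = -301$
$B = \frac{601}{1806}$ ($B = \frac{1}{3} + \frac{1}{6 \left(-301\right)} = \frac{1}{3} + \frac{1}{6} \left(- \frac{1}{301}\right) = \frac{1}{3} - \frac{1}{1806} = \frac{601}{1806} \approx 0.33278$)
$C = -19$ ($C = \left(-3 - 4\right) - 12 = -7 - 12 = -19$)
$r = - \frac{19}{3}$ ($r = \frac{1}{3} \left(-19\right) = - \frac{19}{3} \approx -6.3333$)
$r B = \left(- \frac{19}{3}\right) \frac{601}{1806} = - \frac{11419}{5418}$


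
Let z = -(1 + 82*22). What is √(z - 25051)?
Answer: 6*I*√746 ≈ 163.88*I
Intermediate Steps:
z = -1805 (z = -(1 + 1804) = -1*1805 = -1805)
√(z - 25051) = √(-1805 - 25051) = √(-26856) = 6*I*√746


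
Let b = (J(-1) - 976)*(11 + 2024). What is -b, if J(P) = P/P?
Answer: 1984125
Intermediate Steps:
J(P) = 1
b = -1984125 (b = (1 - 976)*(11 + 2024) = -975*2035 = -1984125)
-b = -1*(-1984125) = 1984125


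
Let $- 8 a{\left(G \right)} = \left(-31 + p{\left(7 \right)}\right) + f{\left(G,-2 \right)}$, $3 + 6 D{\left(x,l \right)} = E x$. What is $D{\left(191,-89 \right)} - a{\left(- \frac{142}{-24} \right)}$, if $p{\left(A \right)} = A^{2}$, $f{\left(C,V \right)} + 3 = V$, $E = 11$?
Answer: $\frac{8431}{24} \approx 351.29$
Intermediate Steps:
$f{\left(C,V \right)} = -3 + V$
$D{\left(x,l \right)} = - \frac{1}{2} + \frac{11 x}{6}$
$a{\left(G \right)} = - \frac{13}{8}$ ($a{\left(G \right)} = - \frac{\left(-31 + 7^{2}\right) - 5}{8} = - \frac{\left(-31 + 49\right) - 5}{8} = - \frac{18 - 5}{8} = \left(- \frac{1}{8}\right) 13 = - \frac{13}{8}$)
$D{\left(191,-89 \right)} - a{\left(- \frac{142}{-24} \right)} = \left(- \frac{1}{2} + \frac{11}{6} \cdot 191\right) - - \frac{13}{8} = \left(- \frac{1}{2} + \frac{2101}{6}\right) + \frac{13}{8} = \frac{1049}{3} + \frac{13}{8} = \frac{8431}{24}$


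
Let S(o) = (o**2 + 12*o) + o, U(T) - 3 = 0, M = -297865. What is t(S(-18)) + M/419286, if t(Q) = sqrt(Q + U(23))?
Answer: -297865/419286 + sqrt(93) ≈ 8.9332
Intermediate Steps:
U(T) = 3 (U(T) = 3 + 0 = 3)
S(o) = o**2 + 13*o
t(Q) = sqrt(3 + Q) (t(Q) = sqrt(Q + 3) = sqrt(3 + Q))
t(S(-18)) + M/419286 = sqrt(3 - 18*(13 - 18)) - 297865/419286 = sqrt(3 - 18*(-5)) - 297865*1/419286 = sqrt(3 + 90) - 297865/419286 = sqrt(93) - 297865/419286 = -297865/419286 + sqrt(93)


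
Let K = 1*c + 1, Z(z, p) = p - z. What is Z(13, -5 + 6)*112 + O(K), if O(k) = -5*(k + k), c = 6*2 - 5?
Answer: -1424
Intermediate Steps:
c = 7 (c = 12 - 5 = 7)
K = 8 (K = 1*7 + 1 = 7 + 1 = 8)
O(k) = -10*k
Z(13, -5 + 6)*112 + O(K) = ((-5 + 6) - 1*13)*112 - 10*8 = (1 - 13)*112 - 80 = -12*112 - 80 = -1344 - 80 = -1424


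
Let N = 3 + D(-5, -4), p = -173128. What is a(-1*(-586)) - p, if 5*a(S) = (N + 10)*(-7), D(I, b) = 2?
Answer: 173107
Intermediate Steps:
N = 5 (N = 3 + 2 = 5)
a(S) = -21 (a(S) = ((5 + 10)*(-7))/5 = (15*(-7))/5 = (⅕)*(-105) = -21)
a(-1*(-586)) - p = -21 - 1*(-173128) = -21 + 173128 = 173107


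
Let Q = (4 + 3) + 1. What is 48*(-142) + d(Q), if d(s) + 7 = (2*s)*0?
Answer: -6823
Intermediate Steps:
Q = 8 (Q = 7 + 1 = 8)
d(s) = -7 (d(s) = -7 + (2*s)*0 = -7 + 0 = -7)
48*(-142) + d(Q) = 48*(-142) - 7 = -6816 - 7 = -6823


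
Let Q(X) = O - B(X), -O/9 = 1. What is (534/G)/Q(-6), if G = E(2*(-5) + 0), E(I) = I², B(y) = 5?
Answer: -267/700 ≈ -0.38143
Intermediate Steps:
O = -9 (O = -9*1 = -9)
G = 100 (G = (2*(-5) + 0)² = (-10 + 0)² = (-10)² = 100)
Q(X) = -14 (Q(X) = -9 - 1*5 = -9 - 5 = -14)
(534/G)/Q(-6) = (534/100)/(-14) = (534*(1/100))*(-1/14) = (267/50)*(-1/14) = -267/700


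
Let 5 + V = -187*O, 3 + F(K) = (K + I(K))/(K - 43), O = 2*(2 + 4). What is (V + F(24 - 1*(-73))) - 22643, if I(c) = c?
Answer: -672068/27 ≈ -24891.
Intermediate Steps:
O = 12 (O = 2*6 = 12)
F(K) = -3 + 2*K/(-43 + K) (F(K) = -3 + (K + K)/(K - 43) = -3 + (2*K)/(-43 + K) = -3 + 2*K/(-43 + K))
V = -2249 (V = -5 - 187*12 = -5 - 2244 = -2249)
(V + F(24 - 1*(-73))) - 22643 = (-2249 + (129 - (24 - 1*(-73)))/(-43 + (24 - 1*(-73)))) - 22643 = (-2249 + (129 - (24 + 73))/(-43 + (24 + 73))) - 22643 = (-2249 + (129 - 1*97)/(-43 + 97)) - 22643 = (-2249 + (129 - 97)/54) - 22643 = (-2249 + (1/54)*32) - 22643 = (-2249 + 16/27) - 22643 = -60707/27 - 22643 = -672068/27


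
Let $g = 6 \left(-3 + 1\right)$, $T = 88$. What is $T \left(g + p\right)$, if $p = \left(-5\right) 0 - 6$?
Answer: $-1584$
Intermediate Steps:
$g = -12$ ($g = 6 \left(-2\right) = -12$)
$p = -6$ ($p = 0 - 6 = -6$)
$T \left(g + p\right) = 88 \left(-12 - 6\right) = 88 \left(-18\right) = -1584$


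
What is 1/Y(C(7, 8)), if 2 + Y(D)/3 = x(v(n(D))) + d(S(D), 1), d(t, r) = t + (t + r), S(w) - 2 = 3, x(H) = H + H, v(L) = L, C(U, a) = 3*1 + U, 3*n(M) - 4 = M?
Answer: 1/55 ≈ 0.018182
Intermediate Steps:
n(M) = 4/3 + M/3
C(U, a) = 3 + U
x(H) = 2*H
S(w) = 5 (S(w) = 2 + 3 = 5)
d(t, r) = r + 2*t (d(t, r) = t + (r + t) = r + 2*t)
Y(D) = 35 + 2*D (Y(D) = -6 + 3*(2*(4/3 + D/3) + (1 + 2*5)) = -6 + 3*((8/3 + 2*D/3) + (1 + 10)) = -6 + 3*((8/3 + 2*D/3) + 11) = -6 + 3*(41/3 + 2*D/3) = -6 + (41 + 2*D) = 35 + 2*D)
1/Y(C(7, 8)) = 1/(35 + 2*(3 + 7)) = 1/(35 + 2*10) = 1/(35 + 20) = 1/55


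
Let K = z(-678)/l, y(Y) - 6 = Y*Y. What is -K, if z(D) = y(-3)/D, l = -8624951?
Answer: -5/1949238926 ≈ -2.5651e-9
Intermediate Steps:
y(Y) = 6 + Y² (y(Y) = 6 + Y*Y = 6 + Y²)
z(D) = 15/D (z(D) = (6 + (-3)²)/D = (6 + 9)/D = 15/D)
K = 5/1949238926 (K = (15/(-678))/(-8624951) = (15*(-1/678))*(-1/8624951) = -5/226*(-1/8624951) = 5/1949238926 ≈ 2.5651e-9)
-K = -1*5/1949238926 = -5/1949238926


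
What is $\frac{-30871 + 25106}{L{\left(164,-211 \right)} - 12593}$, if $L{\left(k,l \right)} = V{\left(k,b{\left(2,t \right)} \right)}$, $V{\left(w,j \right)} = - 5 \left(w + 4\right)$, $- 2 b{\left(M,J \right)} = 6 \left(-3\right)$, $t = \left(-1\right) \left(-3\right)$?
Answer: $\frac{5765}{13433} \approx 0.42917$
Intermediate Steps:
$t = 3$
$b{\left(M,J \right)} = 9$ ($b{\left(M,J \right)} = - \frac{6 \left(-3\right)}{2} = \left(- \frac{1}{2}\right) \left(-18\right) = 9$)
$V{\left(w,j \right)} = -20 - 5 w$ ($V{\left(w,j \right)} = - 5 \left(4 + w\right) = -20 - 5 w$)
$L{\left(k,l \right)} = -20 - 5 k$
$\frac{-30871 + 25106}{L{\left(164,-211 \right)} - 12593} = \frac{-30871 + 25106}{\left(-20 - 820\right) - 12593} = - \frac{5765}{\left(-20 - 820\right) - 12593} = - \frac{5765}{-840 - 12593} = - \frac{5765}{-13433} = \left(-5765\right) \left(- \frac{1}{13433}\right) = \frac{5765}{13433}$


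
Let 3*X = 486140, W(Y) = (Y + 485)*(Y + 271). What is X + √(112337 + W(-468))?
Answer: 486140/3 + 2*√27247 ≈ 1.6238e+5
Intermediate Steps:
W(Y) = (271 + Y)*(485 + Y) (W(Y) = (485 + Y)*(271 + Y) = (271 + Y)*(485 + Y))
X = 486140/3 (X = (⅓)*486140 = 486140/3 ≈ 1.6205e+5)
X + √(112337 + W(-468)) = 486140/3 + √(112337 + (131435 + (-468)² + 756*(-468))) = 486140/3 + √(112337 + (131435 + 219024 - 353808)) = 486140/3 + √(112337 - 3349) = 486140/3 + √108988 = 486140/3 + 2*√27247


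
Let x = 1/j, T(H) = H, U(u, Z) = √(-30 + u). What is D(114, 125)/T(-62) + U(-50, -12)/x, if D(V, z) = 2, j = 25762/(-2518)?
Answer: -1/31 - 51524*I*√5/1259 ≈ -0.032258 - 91.51*I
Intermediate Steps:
j = -12881/1259 (j = 25762*(-1/2518) = -12881/1259 ≈ -10.231)
x = -1259/12881 (x = 1/(-12881/1259) = -1259/12881 ≈ -0.097741)
D(114, 125)/T(-62) + U(-50, -12)/x = 2/(-62) + √(-30 - 50)/(-1259/12881) = 2*(-1/62) + √(-80)*(-12881/1259) = -1/31 + (4*I*√5)*(-12881/1259) = -1/31 - 51524*I*√5/1259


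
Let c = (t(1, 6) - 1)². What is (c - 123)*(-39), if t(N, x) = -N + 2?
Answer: 4797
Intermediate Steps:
t(N, x) = 2 - N
c = 0 (c = ((2 - 1*1) - 1)² = ((2 - 1) - 1)² = (1 - 1)² = 0² = 0)
(c - 123)*(-39) = (0 - 123)*(-39) = -123*(-39) = 4797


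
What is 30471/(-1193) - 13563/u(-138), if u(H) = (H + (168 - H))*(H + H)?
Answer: -155188741/6146336 ≈ -25.249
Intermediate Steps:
u(H) = 336*H (u(H) = 168*(2*H) = 336*H)
30471/(-1193) - 13563/u(-138) = 30471/(-1193) - 13563/(336*(-138)) = 30471*(-1/1193) - 13563/(-46368) = -30471/1193 - 13563*(-1/46368) = -30471/1193 + 1507/5152 = -155188741/6146336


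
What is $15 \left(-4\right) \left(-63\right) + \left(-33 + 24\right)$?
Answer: $3771$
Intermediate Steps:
$15 \left(-4\right) \left(-63\right) + \left(-33 + 24\right) = \left(-60\right) \left(-63\right) - 9 = 3780 - 9 = 3771$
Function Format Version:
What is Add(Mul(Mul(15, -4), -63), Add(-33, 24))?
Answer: 3771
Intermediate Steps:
Add(Mul(Mul(15, -4), -63), Add(-33, 24)) = Add(Mul(-60, -63), -9) = Add(3780, -9) = 3771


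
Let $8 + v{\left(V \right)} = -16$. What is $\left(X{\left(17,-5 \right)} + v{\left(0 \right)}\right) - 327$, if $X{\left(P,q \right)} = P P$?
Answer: $-62$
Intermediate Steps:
$X{\left(P,q \right)} = P^{2}$
$v{\left(V \right)} = -24$ ($v{\left(V \right)} = -8 - 16 = -24$)
$\left(X{\left(17,-5 \right)} + v{\left(0 \right)}\right) - 327 = \left(17^{2} - 24\right) - 327 = \left(289 - 24\right) - 327 = 265 - 327 = -62$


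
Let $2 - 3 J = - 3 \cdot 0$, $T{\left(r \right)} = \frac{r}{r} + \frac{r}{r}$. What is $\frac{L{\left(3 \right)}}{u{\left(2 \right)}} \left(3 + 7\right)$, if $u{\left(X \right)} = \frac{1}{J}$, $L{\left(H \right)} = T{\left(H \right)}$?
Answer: $\frac{40}{3} \approx 13.333$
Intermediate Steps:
$T{\left(r \right)} = 2$ ($T{\left(r \right)} = 1 + 1 = 2$)
$J = \frac{2}{3}$ ($J = \frac{2}{3} - \frac{\left(-1\right) 3 \cdot 0}{3} = \frac{2}{3} - \frac{\left(-1\right) 0}{3} = \frac{2}{3} - 0 = \frac{2}{3} + 0 = \frac{2}{3} \approx 0.66667$)
$L{\left(H \right)} = 2$
$u{\left(X \right)} = \frac{3}{2}$ ($u{\left(X \right)} = \frac{1}{\frac{2}{3}} = \frac{3}{2}$)
$\frac{L{\left(3 \right)}}{u{\left(2 \right)}} \left(3 + 7\right) = \frac{2}{\frac{3}{2}} \left(3 + 7\right) = 2 \cdot \frac{2}{3} \cdot 10 = \frac{4}{3} \cdot 10 = \frac{40}{3}$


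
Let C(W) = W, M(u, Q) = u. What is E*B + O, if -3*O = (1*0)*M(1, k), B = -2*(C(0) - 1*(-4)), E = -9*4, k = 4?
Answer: 288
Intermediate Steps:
E = -36
B = -8 (B = -2*(0 - 1*(-4)) = -2*(0 + 4) = -2*4 = -8)
O = 0 (O = -1*0/3 = -0 = -⅓*0 = 0)
E*B + O = -36*(-8) + 0 = 288 + 0 = 288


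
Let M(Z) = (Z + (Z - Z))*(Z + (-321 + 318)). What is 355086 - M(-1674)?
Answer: -2452212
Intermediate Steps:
M(Z) = Z*(-3 + Z) (M(Z) = (Z + 0)*(Z - 3) = Z*(-3 + Z))
355086 - M(-1674) = 355086 - (-1674)*(-3 - 1674) = 355086 - (-1674)*(-1677) = 355086 - 1*2807298 = 355086 - 2807298 = -2452212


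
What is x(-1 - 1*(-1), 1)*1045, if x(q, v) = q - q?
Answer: 0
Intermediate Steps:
x(q, v) = 0
x(-1 - 1*(-1), 1)*1045 = 0*1045 = 0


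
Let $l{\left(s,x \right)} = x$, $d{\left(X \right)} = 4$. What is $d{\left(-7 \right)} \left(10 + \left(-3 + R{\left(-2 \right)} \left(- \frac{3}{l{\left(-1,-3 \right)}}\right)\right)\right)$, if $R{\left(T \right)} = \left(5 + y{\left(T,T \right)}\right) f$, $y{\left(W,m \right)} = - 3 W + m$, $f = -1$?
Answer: $-8$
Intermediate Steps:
$y{\left(W,m \right)} = m - 3 W$
$R{\left(T \right)} = -5 + 2 T$ ($R{\left(T \right)} = \left(5 + \left(T - 3 T\right)\right) \left(-1\right) = \left(5 - 2 T\right) \left(-1\right) = -5 + 2 T$)
$d{\left(-7 \right)} \left(10 + \left(-3 + R{\left(-2 \right)} \left(- \frac{3}{l{\left(-1,-3 \right)}}\right)\right)\right) = 4 \left(10 + \left(-3 + \left(-5 + 2 \left(-2\right)\right) \left(- \frac{3}{-3}\right)\right)\right) = 4 \left(10 + \left(-3 + \left(-5 - 4\right) \left(\left(-3\right) \left(- \frac{1}{3}\right)\right)\right)\right) = 4 \left(10 - 12\right) = 4 \left(-2\right) = -8$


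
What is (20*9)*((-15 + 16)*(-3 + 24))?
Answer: 3780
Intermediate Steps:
(20*9)*((-15 + 16)*(-3 + 24)) = 180*(1*21) = 180*21 = 3780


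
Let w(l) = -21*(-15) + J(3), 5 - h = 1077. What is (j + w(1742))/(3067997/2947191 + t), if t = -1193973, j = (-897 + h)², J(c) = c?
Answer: -11427081773289/3518863411846 ≈ -3.2474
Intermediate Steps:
h = -1072 (h = 5 - 1*1077 = 5 - 1077 = -1072)
j = 3876961 (j = (-897 - 1072)² = (-1969)² = 3876961)
w(l) = 318 (w(l) = -21*(-15) + 3 = 315 + 3 = 318)
(j + w(1742))/(3067997/2947191 + t) = (3876961 + 318)/(3067997/2947191 - 1193973) = 3877279/(3067997*(1/2947191) - 1193973) = 3877279/(3067997/2947191 - 1193973) = 3877279/(-3518863411846/2947191) = 3877279*(-2947191/3518863411846) = -11427081773289/3518863411846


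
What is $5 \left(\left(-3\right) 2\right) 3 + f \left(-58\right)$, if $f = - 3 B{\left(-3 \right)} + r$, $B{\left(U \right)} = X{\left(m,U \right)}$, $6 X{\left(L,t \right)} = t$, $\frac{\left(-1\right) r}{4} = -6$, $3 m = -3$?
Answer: $-1569$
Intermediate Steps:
$m = -1$ ($m = \frac{1}{3} \left(-3\right) = -1$)
$r = 24$ ($r = \left(-4\right) \left(-6\right) = 24$)
$X{\left(L,t \right)} = \frac{t}{6}$
$B{\left(U \right)} = \frac{U}{6}$
$f = \frac{51}{2}$ ($f = - 3 \cdot \frac{1}{6} \left(-3\right) + 24 = \left(-3\right) \left(- \frac{1}{2}\right) + 24 = \frac{3}{2} + 24 = \frac{51}{2} \approx 25.5$)
$5 \left(\left(-3\right) 2\right) 3 + f \left(-58\right) = 5 \left(\left(-3\right) 2\right) 3 + \frac{51}{2} \left(-58\right) = 5 \left(-6\right) 3 - 1479 = \left(-30\right) 3 - 1479 = -90 - 1479 = -1569$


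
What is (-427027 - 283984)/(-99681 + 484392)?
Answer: -711011/384711 ≈ -1.8482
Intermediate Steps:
(-427027 - 283984)/(-99681 + 484392) = -711011/384711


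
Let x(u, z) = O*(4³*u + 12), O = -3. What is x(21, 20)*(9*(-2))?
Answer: 73224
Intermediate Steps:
x(u, z) = -36 - 192*u (x(u, z) = -3*(4³*u + 12) = -3*(64*u + 12) = -3*(12 + 64*u) = -36 - 192*u)
x(21, 20)*(9*(-2)) = (-36 - 192*21)*(9*(-2)) = (-36 - 4032)*(-18) = -4068*(-18) = 73224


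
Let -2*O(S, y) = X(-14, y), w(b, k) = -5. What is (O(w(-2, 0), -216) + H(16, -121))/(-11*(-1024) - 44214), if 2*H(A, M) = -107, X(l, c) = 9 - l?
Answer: 13/6590 ≈ 0.0019727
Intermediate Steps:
H(A, M) = -107/2 (H(A, M) = (1/2)*(-107) = -107/2)
O(S, y) = -23/2 (O(S, y) = -(9 - 1*(-14))/2 = -(9 + 14)/2 = -1/2*23 = -23/2)
(O(w(-2, 0), -216) + H(16, -121))/(-11*(-1024) - 44214) = (-23/2 - 107/2)/(-11*(-1024) - 44214) = -65/(11264 - 44214) = -65/(-32950) = -65*(-1/32950) = 13/6590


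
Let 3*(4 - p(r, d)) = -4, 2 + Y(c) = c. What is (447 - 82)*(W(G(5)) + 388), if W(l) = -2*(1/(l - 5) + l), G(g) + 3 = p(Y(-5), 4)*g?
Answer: 10441555/84 ≈ 1.2430e+5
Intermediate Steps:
Y(c) = -2 + c
p(r, d) = 16/3 (p(r, d) = 4 - ⅓*(-4) = 4 + 4/3 = 16/3)
G(g) = -3 + 16*g/3
W(l) = -2*l - 2/(-5 + l) (W(l) = -2*(1/(-5 + l) + l) = -2*(l + 1/(-5 + l)) = -2*l - 2/(-5 + l))
(447 - 82)*(W(G(5)) + 388) = (447 - 82)*(2*(-1 - (-3 + (16/3)*5)² + 5*(-3 + (16/3)*5))/(-5 + (-3 + (16/3)*5)) + 388) = 365*(2*(-1 - (-3 + 80/3)² + 5*(-3 + 80/3))/(-5 + (-3 + 80/3)) + 388) = 365*(2*(-1 - (71/3)² + 5*(71/3))/(-5 + 71/3) + 388) = 365*(2*(-1 - 1*5041/9 + 355/3)/(56/3) + 388) = 365*(2*(3/56)*(-1 - 5041/9 + 355/3) + 388) = 365*(2*(3/56)*(-3985/9) + 388) = 365*(-3985/84 + 388) = 365*(28607/84) = 10441555/84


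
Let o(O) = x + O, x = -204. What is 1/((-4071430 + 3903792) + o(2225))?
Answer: -1/165617 ≈ -6.0380e-6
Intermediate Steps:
o(O) = -204 + O
1/((-4071430 + 3903792) + o(2225)) = 1/((-4071430 + 3903792) + (-204 + 2225)) = 1/(-167638 + 2021) = 1/(-165617) = -1/165617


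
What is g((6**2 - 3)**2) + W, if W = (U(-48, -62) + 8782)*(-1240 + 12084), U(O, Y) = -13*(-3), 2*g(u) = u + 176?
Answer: 191311113/2 ≈ 9.5656e+7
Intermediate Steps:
g(u) = 88 + u/2 (g(u) = (u + 176)/2 = (176 + u)/2 = 88 + u/2)
U(O, Y) = 39
W = 95654924 (W = (39 + 8782)*(-1240 + 12084) = 8821*10844 = 95654924)
g((6**2 - 3)**2) + W = (88 + (6**2 - 3)**2/2) + 95654924 = (88 + (36 - 3)**2/2) + 95654924 = (88 + (1/2)*33**2) + 95654924 = (88 + (1/2)*1089) + 95654924 = (88 + 1089/2) + 95654924 = 1265/2 + 95654924 = 191311113/2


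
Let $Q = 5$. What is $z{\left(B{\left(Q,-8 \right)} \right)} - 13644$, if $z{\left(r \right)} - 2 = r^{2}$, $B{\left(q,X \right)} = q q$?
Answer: $-13017$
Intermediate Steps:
$B{\left(q,X \right)} = q^{2}$
$z{\left(r \right)} = 2 + r^{2}$
$z{\left(B{\left(Q,-8 \right)} \right)} - 13644 = \left(2 + \left(5^{2}\right)^{2}\right) - 13644 = \left(2 + 25^{2}\right) - 13644 = \left(2 + 625\right) - 13644 = 627 - 13644 = -13017$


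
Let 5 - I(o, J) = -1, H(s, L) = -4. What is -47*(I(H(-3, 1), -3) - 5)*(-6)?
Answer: 282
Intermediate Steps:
I(o, J) = 6 (I(o, J) = 5 - 1*(-1) = 5 + 1 = 6)
-47*(I(H(-3, 1), -3) - 5)*(-6) = -47*(6 - 5)*(-6) = -47*(-6) = 282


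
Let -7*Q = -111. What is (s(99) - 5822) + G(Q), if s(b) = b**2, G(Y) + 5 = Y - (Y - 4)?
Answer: 3978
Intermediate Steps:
Q = 111/7 (Q = -1/7*(-111) = 111/7 ≈ 15.857)
G(Y) = -1 (G(Y) = -5 + (Y - (Y - 4)) = -5 + (Y - (-4 + Y)) = -5 + (Y + (4 - Y)) = -5 + 4 = -1)
(s(99) - 5822) + G(Q) = (99**2 - 5822) - 1 = (9801 - 5822) - 1 = 3979 - 1 = 3978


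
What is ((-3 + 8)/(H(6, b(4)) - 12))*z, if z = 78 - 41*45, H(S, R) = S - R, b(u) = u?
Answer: 1767/2 ≈ 883.50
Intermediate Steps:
z = -1767 (z = 78 - 1845 = -1767)
((-3 + 8)/(H(6, b(4)) - 12))*z = ((-3 + 8)/((6 - 1*4) - 12))*(-1767) = (5/((6 - 4) - 12))*(-1767) = (5/(2 - 12))*(-1767) = (5/(-10))*(-1767) = (5*(-⅒))*(-1767) = -½*(-1767) = 1767/2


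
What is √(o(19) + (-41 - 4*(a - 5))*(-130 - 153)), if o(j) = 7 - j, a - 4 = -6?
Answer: √3667 ≈ 60.556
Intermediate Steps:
a = -2 (a = 4 - 6 = -2)
√(o(19) + (-41 - 4*(a - 5))*(-130 - 153)) = √((7 - 1*19) + (-41 - 4*(-2 - 5))*(-130 - 153)) = √((7 - 19) + (-41 - 4*(-7))*(-283)) = √(-12 + (-41 + 28)*(-283)) = √(-12 - 13*(-283)) = √(-12 + 3679) = √3667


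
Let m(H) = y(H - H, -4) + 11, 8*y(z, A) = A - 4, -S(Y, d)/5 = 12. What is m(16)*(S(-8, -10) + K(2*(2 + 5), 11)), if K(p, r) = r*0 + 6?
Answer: -540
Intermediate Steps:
S(Y, d) = -60 (S(Y, d) = -5*12 = -60)
y(z, A) = -½ + A/8 (y(z, A) = (A - 4)/8 = (-4 + A)/8 = -½ + A/8)
m(H) = 10 (m(H) = (-½ + (⅛)*(-4)) + 11 = (-½ - ½) + 11 = -1 + 11 = 10)
K(p, r) = 6 (K(p, r) = 0 + 6 = 6)
m(16)*(S(-8, -10) + K(2*(2 + 5), 11)) = 10*(-60 + 6) = 10*(-54) = -540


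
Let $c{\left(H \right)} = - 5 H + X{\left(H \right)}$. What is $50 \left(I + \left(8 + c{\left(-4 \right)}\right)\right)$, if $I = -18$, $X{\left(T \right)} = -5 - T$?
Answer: $450$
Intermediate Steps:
$c{\left(H \right)} = -5 - 6 H$ ($c{\left(H \right)} = - 5 H - \left(5 + H\right) = -5 - 6 H$)
$50 \left(I + \left(8 + c{\left(-4 \right)}\right)\right) = 50 \left(-18 + \left(8 - -19\right)\right) = 50 \left(-18 + \left(8 + \left(-5 + 24\right)\right)\right) = 50 \left(-18 + \left(8 + 19\right)\right) = 50 \left(-18 + 27\right) = 50 \cdot 9 = 450$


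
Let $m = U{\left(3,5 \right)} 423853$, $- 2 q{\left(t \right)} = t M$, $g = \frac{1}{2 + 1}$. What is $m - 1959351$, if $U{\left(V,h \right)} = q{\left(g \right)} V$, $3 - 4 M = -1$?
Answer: $- \frac{4342555}{2} \approx -2.1713 \cdot 10^{6}$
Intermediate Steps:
$M = 1$ ($M = \frac{3}{4} - - \frac{1}{4} = \frac{3}{4} + \frac{1}{4} = 1$)
$g = \frac{1}{3} \approx 0.33333$
$q{\left(t \right)} = - \frac{t}{2}$ ($q{\left(t \right)} = - \frac{t 1}{2} = - \frac{t}{2}$)
$U{\left(V,h \right)} = - \frac{V}{6}$ ($U{\left(V,h \right)} = \left(- \frac{1}{2}\right) \frac{1}{3} V = - \frac{V}{6}$)
$m = - \frac{423853}{2}$ ($m = \left(- \frac{1}{6}\right) 3 \cdot 423853 = \left(- \frac{1}{2}\right) 423853 = - \frac{423853}{2} \approx -2.1193 \cdot 10^{5}$)
$m - 1959351 = - \frac{423853}{2} - 1959351 = - \frac{4342555}{2}$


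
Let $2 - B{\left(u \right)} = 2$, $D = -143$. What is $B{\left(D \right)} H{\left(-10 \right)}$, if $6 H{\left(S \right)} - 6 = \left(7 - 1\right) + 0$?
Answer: $0$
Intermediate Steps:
$H{\left(S \right)} = 2$ ($H{\left(S \right)} = 1 + \frac{\left(7 - 1\right) + 0}{6} = 1 + \frac{6 + 0}{6} = 1 + \frac{1}{6} \cdot 6 = 1 + 1 = 2$)
$B{\left(u \right)} = 0$ ($B{\left(u \right)} = 2 - 2 = 0$)
$B{\left(D \right)} H{\left(-10 \right)} = 0 \cdot 2 = 0$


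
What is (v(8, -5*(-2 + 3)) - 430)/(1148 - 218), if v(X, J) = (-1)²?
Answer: -143/310 ≈ -0.46129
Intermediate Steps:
v(X, J) = 1
(v(8, -5*(-2 + 3)) - 430)/(1148 - 218) = (1 - 430)/(1148 - 218) = -429/930 = -429*1/930 = -143/310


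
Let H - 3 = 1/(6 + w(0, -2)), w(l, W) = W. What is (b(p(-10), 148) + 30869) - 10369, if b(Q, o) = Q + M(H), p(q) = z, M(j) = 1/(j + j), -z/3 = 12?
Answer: 266034/13 ≈ 20464.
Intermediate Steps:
z = -36 (z = -3*12 = -36)
H = 13/4 (H = 3 + 1/(6 - 2) = 3 + 1/4 = 3 + ¼ = 13/4 ≈ 3.2500)
M(j) = 1/(2*j)
p(q) = -36
b(Q, o) = 2/13 + Q (b(Q, o) = Q + 1/(2*(13/4)) = Q + (½)*(4/13) = Q + 2/13 = 2/13 + Q)
(b(p(-10), 148) + 30869) - 10369 = ((2/13 - 36) + 30869) - 10369 = (-466/13 + 30869) - 10369 = 400831/13 - 10369 = 266034/13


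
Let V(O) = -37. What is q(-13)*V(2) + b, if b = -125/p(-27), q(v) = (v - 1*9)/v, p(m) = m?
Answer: -20353/351 ≈ -57.986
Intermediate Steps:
q(v) = (-9 + v)/v (q(v) = (v - 9)/v = (-9 + v)/v)
b = 125/27 (b = -125/(-27) = -125*(-1/27) = 125/27 ≈ 4.6296)
q(-13)*V(2) + b = ((-9 - 13)/(-13))*(-37) + 125/27 = -1/13*(-22)*(-37) + 125/27 = (22/13)*(-37) + 125/27 = -814/13 + 125/27 = -20353/351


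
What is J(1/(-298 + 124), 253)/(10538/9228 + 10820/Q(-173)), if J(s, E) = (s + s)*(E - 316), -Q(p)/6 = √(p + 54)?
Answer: 20251201278/669275100821137 - 268738092840*I*√119/669275100821137 ≈ 3.0258e-5 - 0.0043802*I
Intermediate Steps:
Q(p) = -6*√(54 + p) (Q(p) = -6*√(p + 54) = -6*√(54 + p))
J(s, E) = 2*s*(-316 + E) (J(s, E) = (2*s)*(-316 + E) = 2*s*(-316 + E))
J(1/(-298 + 124), 253)/(10538/9228 + 10820/Q(-173)) = (2*(-316 + 253)/(-298 + 124))/(10538/9228 + 10820/((-6*√(54 - 173)))) = (2*(-63)/(-174))/(10538*(1/9228) + 10820/((-6*I*√119))) = (2*(-1/174)*(-63))/(5269/4614 + 10820/((-6*I*√119))) = 21/(29*(5269/4614 + 10820/((-6*I*√119)))) = 21/(29*(5269/4614 + 10820*(I*√119/714))) = 21/(29*(5269/4614 + 5410*I*√119/357))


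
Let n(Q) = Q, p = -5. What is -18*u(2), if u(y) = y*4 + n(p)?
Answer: -54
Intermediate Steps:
u(y) = -5 + 4*y (u(y) = y*4 - 5 = 4*y - 5 = -5 + 4*y)
-18*u(2) = -18*(-5 + 4*2) = -18*(-5 + 8) = -18*3 = -54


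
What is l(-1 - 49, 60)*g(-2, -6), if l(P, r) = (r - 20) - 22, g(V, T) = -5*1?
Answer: -90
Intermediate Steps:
g(V, T) = -5
l(P, r) = -42 + r (l(P, r) = (-20 + r) - 22 = -42 + r)
l(-1 - 49, 60)*g(-2, -6) = (-42 + 60)*(-5) = 18*(-5) = -90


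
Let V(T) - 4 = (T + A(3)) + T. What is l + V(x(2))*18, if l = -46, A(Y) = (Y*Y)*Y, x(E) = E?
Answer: 584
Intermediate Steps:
A(Y) = Y³ (A(Y) = Y²*Y = Y³)
V(T) = 31 + 2*T (V(T) = 4 + ((T + 3³) + T) = 4 + ((T + 27) + T) = 4 + ((27 + T) + T) = 4 + (27 + 2*T) = 31 + 2*T)
l + V(x(2))*18 = -46 + (31 + 2*2)*18 = -46 + (31 + 4)*18 = -46 + 35*18 = -46 + 630 = 584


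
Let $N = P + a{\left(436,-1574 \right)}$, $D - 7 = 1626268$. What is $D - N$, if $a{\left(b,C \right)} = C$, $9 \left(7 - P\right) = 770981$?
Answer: $\frac{15421559}{9} \approx 1.7135 \cdot 10^{6}$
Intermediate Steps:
$P = - \frac{770918}{9}$ ($P = 7 - \frac{770981}{9} = - \frac{770918}{9} \approx -85658.0$)
$D = 1626275$ ($D = 7 + 1626268 = 1626275$)
$N = - \frac{785084}{9}$ ($N = - \frac{770918}{9} - 1574 = - \frac{785084}{9} \approx -87232.0$)
$D - N = 1626275 - - \frac{785084}{9} = 1626275 + \frac{785084}{9} = \frac{15421559}{9}$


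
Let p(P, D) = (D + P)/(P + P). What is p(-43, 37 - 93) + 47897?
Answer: 4119241/86 ≈ 47898.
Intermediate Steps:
p(P, D) = (D + P)/(2*P) (p(P, D) = (D + P)/((2*P)) = (D + P)*(1/(2*P)) = (D + P)/(2*P))
p(-43, 37 - 93) + 47897 = (½)*((37 - 93) - 43)/(-43) + 47897 = (½)*(-1/43)*(-56 - 43) + 47897 = (½)*(-1/43)*(-99) + 47897 = 99/86 + 47897 = 4119241/86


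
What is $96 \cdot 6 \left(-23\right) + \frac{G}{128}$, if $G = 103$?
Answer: $- \frac{1695641}{128} \approx -13247.0$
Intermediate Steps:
$96 \cdot 6 \left(-23\right) + \frac{G}{128} = 96 \cdot 6 \left(-23\right) + \frac{103}{128} = 96 \left(-138\right) + 103 \cdot \frac{1}{128} = -13248 + \frac{103}{128} = - \frac{1695641}{128}$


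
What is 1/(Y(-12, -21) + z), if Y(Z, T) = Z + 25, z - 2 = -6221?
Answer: -1/6206 ≈ -0.00016113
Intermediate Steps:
z = -6219 (z = 2 - 6221 = -6219)
Y(Z, T) = 25 + Z
1/(Y(-12, -21) + z) = 1/((25 - 12) - 6219) = 1/(13 - 6219) = 1/(-6206) = -1/6206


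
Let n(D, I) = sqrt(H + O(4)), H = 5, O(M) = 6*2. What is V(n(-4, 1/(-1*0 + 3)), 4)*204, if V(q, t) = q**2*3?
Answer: 10404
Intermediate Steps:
O(M) = 12
n(D, I) = sqrt(17) (n(D, I) = sqrt(5 + 12) = sqrt(17))
V(q, t) = 3*q**2
V(n(-4, 1/(-1*0 + 3)), 4)*204 = (3*(sqrt(17))**2)*204 = (3*17)*204 = 51*204 = 10404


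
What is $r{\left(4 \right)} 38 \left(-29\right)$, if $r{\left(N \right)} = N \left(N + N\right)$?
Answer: $-35264$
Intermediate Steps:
$r{\left(N \right)} = 2 N^{2}$ ($r{\left(N \right)} = N 2 N = 2 N^{2}$)
$r{\left(4 \right)} 38 \left(-29\right) = 2 \cdot 4^{2} \cdot 38 \left(-29\right) = 2 \cdot 16 \cdot 38 \left(-29\right) = 32 \cdot 38 \left(-29\right) = 1216 \left(-29\right) = -35264$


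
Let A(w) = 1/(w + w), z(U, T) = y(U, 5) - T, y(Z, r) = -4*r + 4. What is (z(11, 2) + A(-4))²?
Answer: 21025/64 ≈ 328.52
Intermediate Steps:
y(Z, r) = 4 - 4*r
z(U, T) = -16 - T (z(U, T) = (4 - 4*5) - T = (4 - 20) - T = -16 - T)
A(w) = 1/(2*w)
(z(11, 2) + A(-4))² = ((-16 - 1*2) + (½)/(-4))² = ((-16 - 2) + (½)*(-¼))² = (-18 - ⅛)² = (-145/8)² = 21025/64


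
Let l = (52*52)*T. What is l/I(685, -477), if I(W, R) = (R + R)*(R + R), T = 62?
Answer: 41912/227529 ≈ 0.18421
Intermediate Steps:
I(W, R) = 4*R² (I(W, R) = (2*R)*(2*R) = 4*R²)
l = 167648 (l = (52*52)*62 = 2704*62 = 167648)
l/I(685, -477) = 167648/((4*(-477)²)) = 167648/((4*227529)) = 167648/910116 = 167648*(1/910116) = 41912/227529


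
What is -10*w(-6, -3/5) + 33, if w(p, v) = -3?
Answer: 63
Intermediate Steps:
-10*w(-6, -3/5) + 33 = -10*(-3) + 33 = 30 + 33 = 63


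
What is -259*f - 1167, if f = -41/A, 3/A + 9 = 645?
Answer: 2250061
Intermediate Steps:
A = 1/212 (A = 3/(-9 + 645) = 3/636 = 3*(1/636) = 1/212 ≈ 0.0047170)
f = -8692 (f = -41/1/212 = -41*212 = -8692)
-259*f - 1167 = -259*(-8692) - 1167 = 2251228 - 1167 = 2250061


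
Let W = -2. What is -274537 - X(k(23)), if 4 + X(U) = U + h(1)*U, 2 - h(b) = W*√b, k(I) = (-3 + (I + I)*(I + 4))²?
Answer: -7950138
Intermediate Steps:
k(I) = (-3 + 2*I*(4 + I))² (k(I) = (-3 + (2*I)*(4 + I))² = (-3 + 2*I*(4 + I))²)
h(b) = 2 + 2*√b (h(b) = 2 - (-2)*√b = 2 + 2*√b)
X(U) = -4 + 5*U (X(U) = -4 + (U + (2 + 2*√1)*U) = -4 + (U + (2 + 2*1)*U) = -4 + (U + (2 + 2)*U) = -4 + (U + 4*U) = -4 + 5*U)
-274537 - X(k(23)) = -274537 - (-4 + 5*(-3 + 2*23² + 8*23)²) = -274537 - (-4 + 5*(-3 + 2*529 + 184)²) = -274537 - (-4 + 5*(-3 + 1058 + 184)²) = -274537 - (-4 + 5*1239²) = -274537 - (-4 + 5*1535121) = -274537 - (-4 + 7675605) = -274537 - 1*7675601 = -274537 - 7675601 = -7950138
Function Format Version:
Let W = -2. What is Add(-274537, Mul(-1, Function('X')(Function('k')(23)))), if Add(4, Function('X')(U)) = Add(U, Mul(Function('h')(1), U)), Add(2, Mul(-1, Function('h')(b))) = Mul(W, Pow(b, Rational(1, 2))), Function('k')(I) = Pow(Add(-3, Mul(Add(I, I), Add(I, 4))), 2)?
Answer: -7950138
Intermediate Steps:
Function('k')(I) = Pow(Add(-3, Mul(2, I, Add(4, I))), 2) (Function('k')(I) = Pow(Add(-3, Mul(Mul(2, I), Add(4, I))), 2) = Pow(Add(-3, Mul(2, I, Add(4, I))), 2))
Function('h')(b) = Add(2, Mul(2, Pow(b, Rational(1, 2)))) (Function('h')(b) = Add(2, Mul(-1, Mul(-2, Pow(b, Rational(1, 2))))) = Add(2, Mul(2, Pow(b, Rational(1, 2)))))
Function('X')(U) = Add(-4, Mul(5, U)) (Function('X')(U) = Add(-4, Add(U, Mul(Add(2, Mul(2, Pow(1, Rational(1, 2)))), U))) = Add(-4, Add(U, Mul(Add(2, Mul(2, 1)), U))) = Add(-4, Add(U, Mul(Add(2, 2), U))) = Add(-4, Add(U, Mul(4, U))) = Add(-4, Mul(5, U)))
Add(-274537, Mul(-1, Function('X')(Function('k')(23)))) = Add(-274537, Mul(-1, Add(-4, Mul(5, Pow(Add(-3, Mul(2, Pow(23, 2)), Mul(8, 23)), 2))))) = Add(-274537, Mul(-1, Add(-4, Mul(5, Pow(Add(-3, Mul(2, 529), 184), 2))))) = Add(-274537, Mul(-1, Add(-4, Mul(5, Pow(Add(-3, 1058, 184), 2))))) = Add(-274537, Mul(-1, Add(-4, Mul(5, Pow(1239, 2))))) = Add(-274537, Mul(-1, Add(-4, Mul(5, 1535121)))) = Add(-274537, Mul(-1, Add(-4, 7675605))) = Add(-274537, Mul(-1, 7675601)) = Add(-274537, -7675601) = -7950138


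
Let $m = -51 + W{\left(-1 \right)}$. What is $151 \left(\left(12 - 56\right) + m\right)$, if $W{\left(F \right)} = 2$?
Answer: $-14043$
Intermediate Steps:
$m = -49$ ($m = -51 + 2 = -49$)
$151 \left(\left(12 - 56\right) + m\right) = 151 \left(\left(12 - 56\right) - 49\right) = 151 \left(-44 - 49\right) = 151 \left(-93\right) = -14043$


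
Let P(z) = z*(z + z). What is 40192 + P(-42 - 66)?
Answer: 63520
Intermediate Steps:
P(z) = 2*z**2 (P(z) = z*(2*z) = 2*z**2)
40192 + P(-42 - 66) = 40192 + 2*(-42 - 66)**2 = 40192 + 2*(-108)**2 = 40192 + 2*11664 = 40192 + 23328 = 63520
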